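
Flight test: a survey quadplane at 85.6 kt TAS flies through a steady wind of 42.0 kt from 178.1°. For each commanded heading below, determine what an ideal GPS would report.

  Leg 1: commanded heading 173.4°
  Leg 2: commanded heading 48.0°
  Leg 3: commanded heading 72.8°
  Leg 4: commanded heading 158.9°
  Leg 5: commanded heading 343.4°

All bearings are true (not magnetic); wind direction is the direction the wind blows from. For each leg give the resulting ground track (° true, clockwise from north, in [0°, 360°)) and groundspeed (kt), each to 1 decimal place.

Leg 1: track=168.9°, groundspeed=43.9 kt
Leg 2: track=32.1°, groundspeed=117.1 kt
Leg 3: track=50.1°, groundspeed=104.8 kt
Leg 4: track=142.2°, groundspeed=48.0 kt
Leg 5: track=348.2°, groundspeed=126.7 kt

Leg 1: heading 173.4°; drift -4.5° → track 168.9°, groundspeed 43.9 kt
Leg 2: heading 48.0°; drift -15.9° → track 32.1°, groundspeed 117.1 kt
Leg 3: heading 72.8°; drift -22.7° → track 50.1°, groundspeed 104.8 kt
Leg 4: heading 158.9°; drift -16.7° → track 142.2°, groundspeed 48.0 kt
Leg 5: heading 343.4°; drift +4.8° → track 348.2°, groundspeed 126.7 kt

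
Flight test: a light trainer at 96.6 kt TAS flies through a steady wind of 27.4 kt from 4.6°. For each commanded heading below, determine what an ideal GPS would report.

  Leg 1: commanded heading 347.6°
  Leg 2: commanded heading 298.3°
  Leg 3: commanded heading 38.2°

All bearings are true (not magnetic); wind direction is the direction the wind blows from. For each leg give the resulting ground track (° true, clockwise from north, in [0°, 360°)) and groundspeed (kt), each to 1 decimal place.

Leg 1: heading 347.6°; drift -6.5° → track 341.1°, groundspeed 70.9 kt
Leg 2: heading 298.3°; drift -16.3° → track 282.0°, groundspeed 89.2 kt
Leg 3: heading 38.2°; drift +11.6° → track 49.8°, groundspeed 75.3 kt

Leg 1: track=341.1°, groundspeed=70.9 kt
Leg 2: track=282.0°, groundspeed=89.2 kt
Leg 3: track=49.8°, groundspeed=75.3 kt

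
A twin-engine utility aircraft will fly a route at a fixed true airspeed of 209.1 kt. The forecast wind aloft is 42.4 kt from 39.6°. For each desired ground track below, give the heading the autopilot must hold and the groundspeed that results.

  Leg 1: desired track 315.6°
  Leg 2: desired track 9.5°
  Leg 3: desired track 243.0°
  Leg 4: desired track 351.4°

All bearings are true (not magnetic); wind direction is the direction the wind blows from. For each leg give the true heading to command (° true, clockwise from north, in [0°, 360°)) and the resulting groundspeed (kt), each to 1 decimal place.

Leg 1: heading=327.2°, groundspeed=200.4 kt
Leg 2: heading=15.3°, groundspeed=171.3 kt
Leg 3: heading=247.6°, groundspeed=247.3 kt
Leg 4: heading=0.1°, groundspeed=178.4 kt

Leg 1: desired track 315.6°; wind correction +11.6° → command heading 327.2°, groundspeed 200.4 kt
Leg 2: desired track 9.5°; wind correction +5.8° → command heading 15.3°, groundspeed 171.3 kt
Leg 3: desired track 243.0°; wind correction +4.6° → command heading 247.6°, groundspeed 247.3 kt
Leg 4: desired track 351.4°; wind correction +8.7° → command heading 0.1°, groundspeed 178.4 kt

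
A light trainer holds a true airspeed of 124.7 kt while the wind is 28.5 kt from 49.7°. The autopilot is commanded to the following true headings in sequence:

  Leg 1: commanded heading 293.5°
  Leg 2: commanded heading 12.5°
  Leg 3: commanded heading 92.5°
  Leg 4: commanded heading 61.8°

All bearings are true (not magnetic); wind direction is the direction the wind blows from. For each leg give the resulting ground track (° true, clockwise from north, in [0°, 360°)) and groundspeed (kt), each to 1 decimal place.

Leg 1: heading 293.5°; drift -10.6° → track 282.9°, groundspeed 139.6 kt
Leg 2: heading 12.5°; drift -9.6° → track 2.9°, groundspeed 103.4 kt
Leg 3: heading 92.5°; drift +10.6° → track 103.1°, groundspeed 105.6 kt
Leg 4: heading 61.8°; drift +3.5° → track 65.3°, groundspeed 97.0 kt

Leg 1: track=282.9°, groundspeed=139.6 kt
Leg 2: track=2.9°, groundspeed=103.4 kt
Leg 3: track=103.1°, groundspeed=105.6 kt
Leg 4: track=65.3°, groundspeed=97.0 kt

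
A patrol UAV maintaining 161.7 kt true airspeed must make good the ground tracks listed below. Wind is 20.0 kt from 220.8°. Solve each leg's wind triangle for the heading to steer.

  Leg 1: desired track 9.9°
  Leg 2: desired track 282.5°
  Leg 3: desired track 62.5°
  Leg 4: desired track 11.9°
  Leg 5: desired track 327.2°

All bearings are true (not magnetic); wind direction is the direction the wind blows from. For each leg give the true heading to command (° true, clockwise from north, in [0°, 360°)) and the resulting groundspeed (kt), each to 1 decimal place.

Leg 1: heading=6.3°, groundspeed=178.5 kt
Leg 2: heading=276.2°, groundspeed=151.3 kt
Leg 3: heading=65.1°, groundspeed=180.1 kt
Leg 4: heading=8.5°, groundspeed=178.9 kt
Leg 5: heading=320.4°, groundspeed=166.2 kt

Leg 1: desired track 9.9°; wind correction -3.6° → command heading 6.3°, groundspeed 178.5 kt
Leg 2: desired track 282.5°; wind correction -6.3° → command heading 276.2°, groundspeed 151.3 kt
Leg 3: desired track 62.5°; wind correction +2.6° → command heading 65.1°, groundspeed 180.1 kt
Leg 4: desired track 11.9°; wind correction -3.4° → command heading 8.5°, groundspeed 178.9 kt
Leg 5: desired track 327.2°; wind correction -6.8° → command heading 320.4°, groundspeed 166.2 kt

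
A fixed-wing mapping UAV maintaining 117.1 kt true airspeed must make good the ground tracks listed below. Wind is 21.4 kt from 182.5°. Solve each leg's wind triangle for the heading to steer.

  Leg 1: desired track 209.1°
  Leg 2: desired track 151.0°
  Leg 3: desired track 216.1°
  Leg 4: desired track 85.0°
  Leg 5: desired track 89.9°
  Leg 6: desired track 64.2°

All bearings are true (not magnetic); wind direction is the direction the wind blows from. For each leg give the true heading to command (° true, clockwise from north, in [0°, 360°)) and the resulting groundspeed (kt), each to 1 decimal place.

Leg 1: desired track 209.1°; wind correction -4.7° → command heading 204.4°, groundspeed 97.6 kt
Leg 2: desired track 151.0°; wind correction +5.5° → command heading 156.5°, groundspeed 98.3 kt
Leg 3: desired track 216.1°; wind correction -5.8° → command heading 210.3°, groundspeed 98.7 kt
Leg 4: desired track 85.0°; wind correction +10.4° → command heading 95.4°, groundspeed 118.0 kt
Leg 5: desired track 89.9°; wind correction +10.5° → command heading 100.4°, groundspeed 116.1 kt
Leg 6: desired track 64.2°; wind correction +9.3° → command heading 73.5°, groundspeed 125.7 kt

Leg 1: heading=204.4°, groundspeed=97.6 kt
Leg 2: heading=156.5°, groundspeed=98.3 kt
Leg 3: heading=210.3°, groundspeed=98.7 kt
Leg 4: heading=95.4°, groundspeed=118.0 kt
Leg 5: heading=100.4°, groundspeed=116.1 kt
Leg 6: heading=73.5°, groundspeed=125.7 kt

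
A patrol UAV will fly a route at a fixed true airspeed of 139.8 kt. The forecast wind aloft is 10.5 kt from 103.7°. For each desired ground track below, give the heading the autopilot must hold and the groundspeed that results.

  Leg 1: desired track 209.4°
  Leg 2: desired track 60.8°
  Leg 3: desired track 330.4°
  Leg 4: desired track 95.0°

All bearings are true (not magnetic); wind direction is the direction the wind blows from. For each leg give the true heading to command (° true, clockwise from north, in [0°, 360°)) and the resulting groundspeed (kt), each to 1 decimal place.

Leg 1: desired track 209.4°; wind correction -4.1° → command heading 205.3°, groundspeed 142.3 kt
Leg 2: desired track 60.8°; wind correction +2.9° → command heading 63.7°, groundspeed 131.9 kt
Leg 3: desired track 330.4°; wind correction +3.1° → command heading 333.5°, groundspeed 146.8 kt
Leg 4: desired track 95.0°; wind correction +0.7° → command heading 95.7°, groundspeed 129.4 kt

Leg 1: heading=205.3°, groundspeed=142.3 kt
Leg 2: heading=63.7°, groundspeed=131.9 kt
Leg 3: heading=333.5°, groundspeed=146.8 kt
Leg 4: heading=95.7°, groundspeed=129.4 kt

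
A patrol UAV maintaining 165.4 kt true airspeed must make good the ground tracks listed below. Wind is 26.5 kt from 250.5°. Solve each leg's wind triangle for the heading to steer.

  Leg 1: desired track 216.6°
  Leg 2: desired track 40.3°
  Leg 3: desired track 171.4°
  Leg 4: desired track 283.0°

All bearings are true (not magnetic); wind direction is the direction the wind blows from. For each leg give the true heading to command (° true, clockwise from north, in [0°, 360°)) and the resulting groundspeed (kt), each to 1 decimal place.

Leg 1: heading=221.7°, groundspeed=142.7 kt
Leg 2: heading=35.7°, groundspeed=187.8 kt
Leg 3: heading=180.5°, groundspeed=158.3 kt
Leg 4: heading=278.1°, groundspeed=142.4 kt

Leg 1: desired track 216.6°; wind correction +5.1° → command heading 221.7°, groundspeed 142.7 kt
Leg 2: desired track 40.3°; wind correction -4.6° → command heading 35.7°, groundspeed 187.8 kt
Leg 3: desired track 171.4°; wind correction +9.1° → command heading 180.5°, groundspeed 158.3 kt
Leg 4: desired track 283.0°; wind correction -4.9° → command heading 278.1°, groundspeed 142.4 kt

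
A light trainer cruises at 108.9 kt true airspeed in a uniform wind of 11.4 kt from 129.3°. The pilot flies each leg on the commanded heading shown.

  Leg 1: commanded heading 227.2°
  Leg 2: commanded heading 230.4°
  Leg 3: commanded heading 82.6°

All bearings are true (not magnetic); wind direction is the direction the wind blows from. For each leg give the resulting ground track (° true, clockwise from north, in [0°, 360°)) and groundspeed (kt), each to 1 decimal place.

Leg 1: track=233.0°, groundspeed=111.0 kt
Leg 2: track=236.2°, groundspeed=111.7 kt
Leg 3: track=77.9°, groundspeed=101.4 kt

Leg 1: heading 227.2°; drift +5.8° → track 233.0°, groundspeed 111.0 kt
Leg 2: heading 230.4°; drift +5.8° → track 236.2°, groundspeed 111.7 kt
Leg 3: heading 82.6°; drift -4.7° → track 77.9°, groundspeed 101.4 kt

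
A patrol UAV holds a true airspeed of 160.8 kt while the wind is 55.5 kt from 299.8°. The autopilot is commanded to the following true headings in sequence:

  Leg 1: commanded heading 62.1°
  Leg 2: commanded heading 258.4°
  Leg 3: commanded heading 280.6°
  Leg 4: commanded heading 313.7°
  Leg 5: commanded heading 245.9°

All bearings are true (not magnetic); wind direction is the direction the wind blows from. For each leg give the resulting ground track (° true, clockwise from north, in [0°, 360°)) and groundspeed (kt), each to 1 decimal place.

Leg 1: heading 62.1°; drift +13.8° → track 75.9°, groundspeed 196.1 kt
Leg 2: heading 258.4°; drift -17.1° → track 241.3°, groundspeed 124.7 kt
Leg 3: heading 280.6°; drift -9.6° → track 271.0°, groundspeed 109.9 kt
Leg 4: heading 313.7°; drift +7.1° → track 320.8°, groundspeed 107.8 kt
Leg 5: heading 245.9°; drift -19.3° → track 226.6°, groundspeed 135.7 kt

Leg 1: track=75.9°, groundspeed=196.1 kt
Leg 2: track=241.3°, groundspeed=124.7 kt
Leg 3: track=271.0°, groundspeed=109.9 kt
Leg 4: track=320.8°, groundspeed=107.8 kt
Leg 5: track=226.6°, groundspeed=135.7 kt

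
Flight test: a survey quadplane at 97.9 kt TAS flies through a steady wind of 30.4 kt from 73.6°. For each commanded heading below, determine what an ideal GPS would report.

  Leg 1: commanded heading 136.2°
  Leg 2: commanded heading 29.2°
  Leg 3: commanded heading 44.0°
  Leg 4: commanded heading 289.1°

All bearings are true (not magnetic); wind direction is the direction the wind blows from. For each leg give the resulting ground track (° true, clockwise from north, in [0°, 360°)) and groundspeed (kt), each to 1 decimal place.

Leg 1: track=154.0°, groundspeed=88.1 kt
Leg 2: track=13.6°, groundspeed=79.1 kt
Leg 3: track=32.1°, groundspeed=73.0 kt
Leg 4: track=280.9°, groundspeed=123.9 kt

Leg 1: heading 136.2°; drift +17.8° → track 154.0°, groundspeed 88.1 kt
Leg 2: heading 29.2°; drift -15.6° → track 13.6°, groundspeed 79.1 kt
Leg 3: heading 44.0°; drift -11.9° → track 32.1°, groundspeed 73.0 kt
Leg 4: heading 289.1°; drift -8.2° → track 280.9°, groundspeed 123.9 kt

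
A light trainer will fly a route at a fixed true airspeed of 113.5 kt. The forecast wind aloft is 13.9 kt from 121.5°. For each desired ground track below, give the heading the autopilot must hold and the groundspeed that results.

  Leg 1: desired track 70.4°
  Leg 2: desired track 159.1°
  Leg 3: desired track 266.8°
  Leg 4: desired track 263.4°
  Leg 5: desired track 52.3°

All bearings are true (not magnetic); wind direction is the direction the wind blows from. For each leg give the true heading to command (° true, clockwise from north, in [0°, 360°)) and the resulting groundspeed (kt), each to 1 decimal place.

Leg 1: heading=75.9°, groundspeed=104.3 kt
Leg 2: heading=154.8°, groundspeed=102.2 kt
Leg 3: heading=262.8°, groundspeed=124.7 kt
Leg 4: heading=259.1°, groundspeed=124.1 kt
Leg 5: heading=58.9°, groundspeed=107.8 kt

Leg 1: desired track 70.4°; wind correction +5.5° → command heading 75.9°, groundspeed 104.3 kt
Leg 2: desired track 159.1°; wind correction -4.3° → command heading 154.8°, groundspeed 102.2 kt
Leg 3: desired track 266.8°; wind correction -4.0° → command heading 262.8°, groundspeed 124.7 kt
Leg 4: desired track 263.4°; wind correction -4.3° → command heading 259.1°, groundspeed 124.1 kt
Leg 5: desired track 52.3°; wind correction +6.6° → command heading 58.9°, groundspeed 107.8 kt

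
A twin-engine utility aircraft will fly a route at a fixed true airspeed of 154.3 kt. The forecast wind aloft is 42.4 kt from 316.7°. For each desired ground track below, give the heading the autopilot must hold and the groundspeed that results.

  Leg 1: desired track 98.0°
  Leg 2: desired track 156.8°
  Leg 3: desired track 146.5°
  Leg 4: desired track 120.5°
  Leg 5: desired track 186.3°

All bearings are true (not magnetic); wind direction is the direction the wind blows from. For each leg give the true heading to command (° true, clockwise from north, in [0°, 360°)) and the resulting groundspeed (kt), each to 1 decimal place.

Leg 1: heading=88.1°, groundspeed=185.1 kt
Leg 2: heading=162.2°, groundspeed=193.4 kt
Leg 3: heading=149.2°, groundspeed=195.9 kt
Leg 4: heading=116.1°, groundspeed=194.6 kt
Leg 5: heading=198.4°, groundspeed=178.4 kt

Leg 1: desired track 98.0°; wind correction -9.9° → command heading 88.1°, groundspeed 185.1 kt
Leg 2: desired track 156.8°; wind correction +5.4° → command heading 162.2°, groundspeed 193.4 kt
Leg 3: desired track 146.5°; wind correction +2.7° → command heading 149.2°, groundspeed 195.9 kt
Leg 4: desired track 120.5°; wind correction -4.4° → command heading 116.1°, groundspeed 194.6 kt
Leg 5: desired track 186.3°; wind correction +12.1° → command heading 198.4°, groundspeed 178.4 kt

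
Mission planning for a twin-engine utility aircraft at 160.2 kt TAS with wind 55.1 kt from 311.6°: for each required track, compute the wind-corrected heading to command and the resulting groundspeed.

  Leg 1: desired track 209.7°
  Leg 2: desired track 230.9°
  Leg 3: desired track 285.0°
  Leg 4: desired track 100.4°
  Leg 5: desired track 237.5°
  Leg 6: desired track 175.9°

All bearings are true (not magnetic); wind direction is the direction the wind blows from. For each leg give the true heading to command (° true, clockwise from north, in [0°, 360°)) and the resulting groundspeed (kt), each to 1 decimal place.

Leg 1: heading=229.4°, groundspeed=162.2 kt
Leg 2: heading=250.7°, groundspeed=141.8 kt
Leg 3: heading=293.9°, groundspeed=109.0 kt
Leg 4: heading=90.1°, groundspeed=204.8 kt
Leg 5: heading=256.8°, groundspeed=136.1 kt
Leg 6: heading=189.8°, groundspeed=194.9 kt

Leg 1: desired track 209.7°; wind correction +19.7° → command heading 229.4°, groundspeed 162.2 kt
Leg 2: desired track 230.9°; wind correction +19.8° → command heading 250.7°, groundspeed 141.8 kt
Leg 3: desired track 285.0°; wind correction +8.9° → command heading 293.9°, groundspeed 109.0 kt
Leg 4: desired track 100.4°; wind correction -10.3° → command heading 90.1°, groundspeed 204.8 kt
Leg 5: desired track 237.5°; wind correction +19.3° → command heading 256.8°, groundspeed 136.1 kt
Leg 6: desired track 175.9°; wind correction +13.9° → command heading 189.8°, groundspeed 194.9 kt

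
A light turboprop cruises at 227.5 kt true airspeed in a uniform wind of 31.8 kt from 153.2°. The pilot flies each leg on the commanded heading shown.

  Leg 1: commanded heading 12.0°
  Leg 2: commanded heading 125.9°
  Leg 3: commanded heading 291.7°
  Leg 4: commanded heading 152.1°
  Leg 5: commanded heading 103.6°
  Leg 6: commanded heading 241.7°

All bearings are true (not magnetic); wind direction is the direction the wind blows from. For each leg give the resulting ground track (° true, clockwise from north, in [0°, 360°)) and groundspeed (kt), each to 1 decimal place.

Leg 1: track=7.5°, groundspeed=253.1 kt
Leg 2: track=121.7°, groundspeed=199.8 kt
Leg 3: track=296.5°, groundspeed=252.2 kt
Leg 4: track=151.9°, groundspeed=195.7 kt
Leg 5: track=96.9°, groundspeed=208.3 kt
Leg 6: track=249.7°, groundspeed=228.9 kt

Leg 1: heading 12.0°; drift -4.5° → track 7.5°, groundspeed 253.1 kt
Leg 2: heading 125.9°; drift -4.2° → track 121.7°, groundspeed 199.8 kt
Leg 3: heading 291.7°; drift +4.8° → track 296.5°, groundspeed 252.2 kt
Leg 4: heading 152.1°; drift -0.2° → track 151.9°, groundspeed 195.7 kt
Leg 5: heading 103.6°; drift -6.7° → track 96.9°, groundspeed 208.3 kt
Leg 6: heading 241.7°; drift +8.0° → track 249.7°, groundspeed 228.9 kt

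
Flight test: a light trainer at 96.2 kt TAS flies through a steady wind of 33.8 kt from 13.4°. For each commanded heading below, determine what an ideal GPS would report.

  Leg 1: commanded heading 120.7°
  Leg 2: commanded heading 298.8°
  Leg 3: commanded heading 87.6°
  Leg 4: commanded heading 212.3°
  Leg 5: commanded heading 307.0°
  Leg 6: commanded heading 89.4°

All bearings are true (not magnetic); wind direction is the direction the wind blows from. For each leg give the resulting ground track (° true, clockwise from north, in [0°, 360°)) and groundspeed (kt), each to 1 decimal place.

Leg 1: track=137.6°, groundspeed=111.0 kt
Leg 2: track=278.3°, groundspeed=93.1 kt
Leg 3: track=108.1°, groundspeed=92.9 kt
Leg 4: track=207.4°, groundspeed=128.6 kt
Leg 5: track=286.5°, groundspeed=88.3 kt
Leg 6: track=109.8°, groundspeed=93.9 kt

Leg 1: heading 120.7°; drift +16.9° → track 137.6°, groundspeed 111.0 kt
Leg 2: heading 298.8°; drift -20.5° → track 278.3°, groundspeed 93.1 kt
Leg 3: heading 87.6°; drift +20.5° → track 108.1°, groundspeed 92.9 kt
Leg 4: heading 212.3°; drift -4.9° → track 207.4°, groundspeed 128.6 kt
Leg 5: heading 307.0°; drift -20.5° → track 286.5°, groundspeed 88.3 kt
Leg 6: heading 89.4°; drift +20.4° → track 109.8°, groundspeed 93.9 kt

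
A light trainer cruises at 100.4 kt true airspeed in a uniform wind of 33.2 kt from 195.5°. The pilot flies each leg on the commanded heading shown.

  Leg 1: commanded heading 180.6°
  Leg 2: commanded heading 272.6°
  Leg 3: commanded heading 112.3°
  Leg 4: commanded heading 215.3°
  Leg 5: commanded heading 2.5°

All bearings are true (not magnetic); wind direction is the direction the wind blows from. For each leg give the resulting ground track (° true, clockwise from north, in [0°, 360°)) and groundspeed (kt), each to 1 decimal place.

Leg 1: track=173.5°, groundspeed=68.8 kt
Leg 2: track=291.8°, groundspeed=98.5 kt
Leg 3: track=93.4°, groundspeed=101.9 kt
Leg 4: track=224.5°, groundspeed=70.1 kt
Leg 5: track=5.7°, groundspeed=133.0 kt

Leg 1: heading 180.6°; drift -7.1° → track 173.5°, groundspeed 68.8 kt
Leg 2: heading 272.6°; drift +19.2° → track 291.8°, groundspeed 98.5 kt
Leg 3: heading 112.3°; drift -18.9° → track 93.4°, groundspeed 101.9 kt
Leg 4: heading 215.3°; drift +9.2° → track 224.5°, groundspeed 70.1 kt
Leg 5: heading 2.5°; drift +3.2° → track 5.7°, groundspeed 133.0 kt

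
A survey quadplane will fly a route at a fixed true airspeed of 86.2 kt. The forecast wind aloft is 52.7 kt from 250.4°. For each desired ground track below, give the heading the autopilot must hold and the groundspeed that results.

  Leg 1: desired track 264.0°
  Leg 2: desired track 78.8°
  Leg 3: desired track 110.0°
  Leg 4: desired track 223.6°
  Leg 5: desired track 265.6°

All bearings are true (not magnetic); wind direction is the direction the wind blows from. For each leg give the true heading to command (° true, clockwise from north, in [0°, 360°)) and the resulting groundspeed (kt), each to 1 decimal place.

Leg 1: heading=255.7°, groundspeed=34.1 kt
Leg 2: heading=83.9°, groundspeed=138.0 kt
Leg 3: heading=132.9°, groundspeed=120.0 kt
Leg 4: heading=239.6°, groundspeed=35.8 kt
Leg 5: heading=256.4°, groundspeed=34.2 kt

Leg 1: desired track 264.0°; wind correction -8.3° → command heading 255.7°, groundspeed 34.1 kt
Leg 2: desired track 78.8°; wind correction +5.1° → command heading 83.9°, groundspeed 138.0 kt
Leg 3: desired track 110.0°; wind correction +22.9° → command heading 132.9°, groundspeed 120.0 kt
Leg 4: desired track 223.6°; wind correction +16.0° → command heading 239.6°, groundspeed 35.8 kt
Leg 5: desired track 265.6°; wind correction -9.2° → command heading 256.4°, groundspeed 34.2 kt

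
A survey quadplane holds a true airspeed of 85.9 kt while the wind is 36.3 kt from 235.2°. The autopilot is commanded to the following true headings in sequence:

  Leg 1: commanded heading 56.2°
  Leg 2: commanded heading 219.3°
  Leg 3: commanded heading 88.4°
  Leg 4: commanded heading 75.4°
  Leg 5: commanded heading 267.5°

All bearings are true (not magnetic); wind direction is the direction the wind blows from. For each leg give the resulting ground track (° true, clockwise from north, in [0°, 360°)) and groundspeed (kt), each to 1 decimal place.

Leg 1: track=55.9°, groundspeed=122.2 kt
Leg 2: track=208.3°, groundspeed=51.9 kt
Leg 3: track=78.7°, groundspeed=118.0 kt
Leg 4: track=69.4°, groundspeed=120.6 kt
Leg 5: track=286.9°, groundspeed=58.5 kt

Leg 1: heading 56.2°; drift -0.3° → track 55.9°, groundspeed 122.2 kt
Leg 2: heading 219.3°; drift -11.0° → track 208.3°, groundspeed 51.9 kt
Leg 3: heading 88.4°; drift -9.7° → track 78.7°, groundspeed 118.0 kt
Leg 4: heading 75.4°; drift -6.0° → track 69.4°, groundspeed 120.6 kt
Leg 5: heading 267.5°; drift +19.4° → track 286.9°, groundspeed 58.5 kt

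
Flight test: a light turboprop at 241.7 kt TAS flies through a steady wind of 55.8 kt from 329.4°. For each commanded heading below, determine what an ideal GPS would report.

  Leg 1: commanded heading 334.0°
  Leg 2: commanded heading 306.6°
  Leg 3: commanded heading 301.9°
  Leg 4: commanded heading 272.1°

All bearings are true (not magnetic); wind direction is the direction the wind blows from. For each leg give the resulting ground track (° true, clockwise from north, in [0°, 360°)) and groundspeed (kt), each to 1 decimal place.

Leg 1: track=335.4°, groundspeed=186.1 kt
Leg 2: track=300.1°, groundspeed=191.5 kt
Leg 3: track=294.3°, groundspeed=193.9 kt
Leg 4: track=259.6°, groundspeed=216.7 kt

Leg 1: heading 334.0°; drift +1.4° → track 335.4°, groundspeed 186.1 kt
Leg 2: heading 306.6°; drift -6.5° → track 300.1°, groundspeed 191.5 kt
Leg 3: heading 301.9°; drift -7.6° → track 294.3°, groundspeed 193.9 kt
Leg 4: heading 272.1°; drift -12.5° → track 259.6°, groundspeed 216.7 kt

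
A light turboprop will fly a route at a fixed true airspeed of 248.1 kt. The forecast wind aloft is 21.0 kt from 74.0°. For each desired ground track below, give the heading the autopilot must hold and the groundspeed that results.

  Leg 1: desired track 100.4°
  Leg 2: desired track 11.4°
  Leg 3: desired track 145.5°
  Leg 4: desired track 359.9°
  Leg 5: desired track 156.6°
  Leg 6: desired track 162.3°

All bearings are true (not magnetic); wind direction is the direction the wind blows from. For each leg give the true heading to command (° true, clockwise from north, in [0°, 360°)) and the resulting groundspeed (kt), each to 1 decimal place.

Leg 1: desired track 100.4°; wind correction -2.2° → command heading 98.2°, groundspeed 229.1 kt
Leg 2: desired track 11.4°; wind correction +4.3° → command heading 15.7°, groundspeed 237.7 kt
Leg 3: desired track 145.5°; wind correction -4.6° → command heading 140.9°, groundspeed 240.6 kt
Leg 4: desired track 359.9°; wind correction +4.7° → command heading 4.6°, groundspeed 241.5 kt
Leg 5: desired track 156.6°; wind correction -4.8° → command heading 151.8°, groundspeed 244.5 kt
Leg 6: desired track 162.3°; wind correction -4.9° → command heading 157.4°, groundspeed 246.6 kt

Leg 1: heading=98.2°, groundspeed=229.1 kt
Leg 2: heading=15.7°, groundspeed=237.7 kt
Leg 3: heading=140.9°, groundspeed=240.6 kt
Leg 4: heading=4.6°, groundspeed=241.5 kt
Leg 5: heading=151.8°, groundspeed=244.5 kt
Leg 6: heading=157.4°, groundspeed=246.6 kt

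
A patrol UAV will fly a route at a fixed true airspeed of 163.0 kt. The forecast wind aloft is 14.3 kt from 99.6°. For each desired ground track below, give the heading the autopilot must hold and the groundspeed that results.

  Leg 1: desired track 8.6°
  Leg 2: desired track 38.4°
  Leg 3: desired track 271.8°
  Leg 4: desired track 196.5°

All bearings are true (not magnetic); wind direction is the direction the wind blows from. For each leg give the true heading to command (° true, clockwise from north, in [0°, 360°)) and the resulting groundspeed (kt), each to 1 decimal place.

Leg 1: heading=13.6°, groundspeed=162.6 kt
Leg 2: heading=42.8°, groundspeed=155.6 kt
Leg 3: heading=271.1°, groundspeed=177.2 kt
Leg 4: heading=191.5°, groundspeed=164.1 kt

Leg 1: desired track 8.6°; wind correction +5.0° → command heading 13.6°, groundspeed 162.6 kt
Leg 2: desired track 38.4°; wind correction +4.4° → command heading 42.8°, groundspeed 155.6 kt
Leg 3: desired track 271.8°; wind correction -0.7° → command heading 271.1°, groundspeed 177.2 kt
Leg 4: desired track 196.5°; wind correction -5.0° → command heading 191.5°, groundspeed 164.1 kt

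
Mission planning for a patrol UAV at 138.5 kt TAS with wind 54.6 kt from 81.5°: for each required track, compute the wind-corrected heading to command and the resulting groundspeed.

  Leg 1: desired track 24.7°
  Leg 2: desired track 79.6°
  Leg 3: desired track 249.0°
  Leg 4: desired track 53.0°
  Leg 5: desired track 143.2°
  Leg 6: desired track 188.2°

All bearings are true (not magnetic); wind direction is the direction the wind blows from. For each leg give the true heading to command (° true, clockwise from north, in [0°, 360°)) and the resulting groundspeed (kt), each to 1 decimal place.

Leg 1: heading=44.0°, groundspeed=100.9 kt
Leg 2: heading=80.3°, groundspeed=83.9 kt
Leg 3: heading=244.1°, groundspeed=191.3 kt
Leg 4: heading=63.8°, groundspeed=88.0 kt
Leg 5: heading=122.9°, groundspeed=104.0 kt
Leg 6: heading=166.0°, groundspeed=143.9 kt

Leg 1: desired track 24.7°; wind correction +19.3° → command heading 44.0°, groundspeed 100.9 kt
Leg 2: desired track 79.6°; wind correction +0.7° → command heading 80.3°, groundspeed 83.9 kt
Leg 3: desired track 249.0°; wind correction -4.9° → command heading 244.1°, groundspeed 191.3 kt
Leg 4: desired track 53.0°; wind correction +10.8° → command heading 63.8°, groundspeed 88.0 kt
Leg 5: desired track 143.2°; wind correction -20.3° → command heading 122.9°, groundspeed 104.0 kt
Leg 6: desired track 188.2°; wind correction -22.2° → command heading 166.0°, groundspeed 143.9 kt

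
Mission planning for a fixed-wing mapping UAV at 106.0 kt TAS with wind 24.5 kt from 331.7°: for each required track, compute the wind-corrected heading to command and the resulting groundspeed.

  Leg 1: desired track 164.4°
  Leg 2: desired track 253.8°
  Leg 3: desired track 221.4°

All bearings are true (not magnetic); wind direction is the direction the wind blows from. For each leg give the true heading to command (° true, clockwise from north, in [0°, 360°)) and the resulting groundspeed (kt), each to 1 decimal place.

Leg 1: desired track 164.4°; wind correction +2.9° → command heading 167.3°, groundspeed 129.8 kt
Leg 2: desired track 253.8°; wind correction +13.1° → command heading 266.9°, groundspeed 98.1 kt
Leg 3: desired track 221.4°; wind correction +12.5° → command heading 233.9°, groundspeed 112.0 kt

Leg 1: heading=167.3°, groundspeed=129.8 kt
Leg 2: heading=266.9°, groundspeed=98.1 kt
Leg 3: heading=233.9°, groundspeed=112.0 kt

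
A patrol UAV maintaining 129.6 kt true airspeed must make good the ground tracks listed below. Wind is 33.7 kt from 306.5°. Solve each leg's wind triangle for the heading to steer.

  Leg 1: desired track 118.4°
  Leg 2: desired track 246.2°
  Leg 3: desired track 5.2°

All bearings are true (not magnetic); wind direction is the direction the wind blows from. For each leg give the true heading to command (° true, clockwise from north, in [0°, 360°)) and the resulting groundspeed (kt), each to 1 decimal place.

Leg 1: desired track 118.4°; wind correction -2.1° → command heading 116.3°, groundspeed 162.9 kt
Leg 2: desired track 246.2°; wind correction +13.1° → command heading 259.3°, groundspeed 109.6 kt
Leg 3: desired track 5.2°; wind correction -12.8° → command heading 352.4°, groundspeed 108.9 kt

Leg 1: heading=116.3°, groundspeed=162.9 kt
Leg 2: heading=259.3°, groundspeed=109.6 kt
Leg 3: heading=352.4°, groundspeed=108.9 kt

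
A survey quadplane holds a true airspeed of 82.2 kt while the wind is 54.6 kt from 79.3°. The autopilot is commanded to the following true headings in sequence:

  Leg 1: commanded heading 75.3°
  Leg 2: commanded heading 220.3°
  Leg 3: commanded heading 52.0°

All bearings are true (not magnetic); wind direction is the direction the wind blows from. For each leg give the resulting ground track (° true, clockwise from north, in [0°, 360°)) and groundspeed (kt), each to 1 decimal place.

Leg 1: heading 75.3°; drift -7.8° → track 67.5°, groundspeed 28.0 kt
Leg 2: heading 220.3°; drift +15.4° → track 235.7°, groundspeed 129.3 kt
Leg 3: heading 52.0°; drift -36.6° → track 15.4°, groundspeed 42.0 kt

Leg 1: track=67.5°, groundspeed=28.0 kt
Leg 2: track=235.7°, groundspeed=129.3 kt
Leg 3: track=15.4°, groundspeed=42.0 kt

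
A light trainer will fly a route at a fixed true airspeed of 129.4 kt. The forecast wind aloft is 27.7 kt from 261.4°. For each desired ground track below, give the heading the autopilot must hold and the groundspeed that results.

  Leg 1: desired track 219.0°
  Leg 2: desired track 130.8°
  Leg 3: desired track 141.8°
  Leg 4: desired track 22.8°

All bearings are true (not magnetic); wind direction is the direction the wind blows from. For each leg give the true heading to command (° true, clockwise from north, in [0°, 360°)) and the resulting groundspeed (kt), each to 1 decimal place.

Leg 1: heading=227.3°, groundspeed=107.6 kt
Leg 2: heading=140.2°, groundspeed=145.7 kt
Leg 3: heading=152.5°, groundspeed=140.8 kt
Leg 4: heading=12.3°, groundspeed=141.7 kt

Leg 1: desired track 219.0°; wind correction +8.3° → command heading 227.3°, groundspeed 107.6 kt
Leg 2: desired track 130.8°; wind correction +9.4° → command heading 140.2°, groundspeed 145.7 kt
Leg 3: desired track 141.8°; wind correction +10.7° → command heading 152.5°, groundspeed 140.8 kt
Leg 4: desired track 22.8°; wind correction -10.5° → command heading 12.3°, groundspeed 141.7 kt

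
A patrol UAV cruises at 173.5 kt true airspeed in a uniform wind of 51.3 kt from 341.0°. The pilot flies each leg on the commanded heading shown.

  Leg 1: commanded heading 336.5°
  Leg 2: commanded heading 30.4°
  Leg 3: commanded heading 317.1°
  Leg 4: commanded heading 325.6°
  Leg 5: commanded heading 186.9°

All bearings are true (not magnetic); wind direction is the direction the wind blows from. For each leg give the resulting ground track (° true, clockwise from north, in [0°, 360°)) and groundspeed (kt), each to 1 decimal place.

Leg 1: heading 336.5°; drift -1.9° → track 334.6°, groundspeed 122.4 kt
Leg 2: heading 30.4°; drift +15.5° → track 45.9°, groundspeed 145.4 kt
Leg 3: heading 317.1°; drift -9.3° → track 307.8°, groundspeed 128.3 kt
Leg 4: heading 325.6°; drift -6.3° → track 319.3°, groundspeed 124.8 kt
Leg 5: heading 186.9°; drift -5.8° → track 181.1°, groundspeed 220.8 kt

Leg 1: track=334.6°, groundspeed=122.4 kt
Leg 2: track=45.9°, groundspeed=145.4 kt
Leg 3: track=307.8°, groundspeed=128.3 kt
Leg 4: track=319.3°, groundspeed=124.8 kt
Leg 5: track=181.1°, groundspeed=220.8 kt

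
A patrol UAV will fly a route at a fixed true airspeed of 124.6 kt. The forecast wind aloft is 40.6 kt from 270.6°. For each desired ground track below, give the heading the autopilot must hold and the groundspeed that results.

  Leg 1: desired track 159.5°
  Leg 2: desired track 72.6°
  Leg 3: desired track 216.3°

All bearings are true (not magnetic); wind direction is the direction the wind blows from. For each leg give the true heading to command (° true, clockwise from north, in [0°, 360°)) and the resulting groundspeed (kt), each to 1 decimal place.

Leg 1: desired track 159.5°; wind correction +17.7° → command heading 177.2°, groundspeed 133.3 kt
Leg 2: desired track 72.6°; wind correction -5.8° → command heading 66.8°, groundspeed 162.6 kt
Leg 3: desired track 216.3°; wind correction +15.3° → command heading 231.6°, groundspeed 96.5 kt

Leg 1: heading=177.2°, groundspeed=133.3 kt
Leg 2: heading=66.8°, groundspeed=162.6 kt
Leg 3: heading=231.6°, groundspeed=96.5 kt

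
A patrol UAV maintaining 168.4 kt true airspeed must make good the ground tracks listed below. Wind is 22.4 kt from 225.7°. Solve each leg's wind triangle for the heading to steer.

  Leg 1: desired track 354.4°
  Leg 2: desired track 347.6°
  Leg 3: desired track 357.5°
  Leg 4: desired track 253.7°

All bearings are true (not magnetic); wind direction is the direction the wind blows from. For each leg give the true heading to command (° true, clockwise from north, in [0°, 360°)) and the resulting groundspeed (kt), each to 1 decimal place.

Leg 1: desired track 354.4°; wind correction -6.0° → command heading 348.4°, groundspeed 181.5 kt
Leg 2: desired track 347.6°; wind correction -6.5° → command heading 341.1°, groundspeed 179.2 kt
Leg 3: desired track 357.5°; wind correction -5.7° → command heading 351.8°, groundspeed 182.5 kt
Leg 4: desired track 253.7°; wind correction -3.6° → command heading 250.1°, groundspeed 148.3 kt

Leg 1: heading=348.4°, groundspeed=181.5 kt
Leg 2: heading=341.1°, groundspeed=179.2 kt
Leg 3: heading=351.8°, groundspeed=182.5 kt
Leg 4: heading=250.1°, groundspeed=148.3 kt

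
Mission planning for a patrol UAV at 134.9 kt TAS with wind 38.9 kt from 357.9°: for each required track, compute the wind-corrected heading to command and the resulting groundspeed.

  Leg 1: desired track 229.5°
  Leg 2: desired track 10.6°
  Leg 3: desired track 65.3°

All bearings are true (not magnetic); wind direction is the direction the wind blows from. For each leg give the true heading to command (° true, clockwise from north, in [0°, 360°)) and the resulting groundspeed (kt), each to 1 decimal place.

Leg 1: heading=242.6°, groundspeed=155.6 kt
Leg 2: heading=7.0°, groundspeed=96.7 kt
Leg 3: heading=49.9°, groundspeed=115.1 kt

Leg 1: desired track 229.5°; wind correction +13.1° → command heading 242.6°, groundspeed 155.6 kt
Leg 2: desired track 10.6°; wind correction -3.6° → command heading 7.0°, groundspeed 96.7 kt
Leg 3: desired track 65.3°; wind correction -15.4° → command heading 49.9°, groundspeed 115.1 kt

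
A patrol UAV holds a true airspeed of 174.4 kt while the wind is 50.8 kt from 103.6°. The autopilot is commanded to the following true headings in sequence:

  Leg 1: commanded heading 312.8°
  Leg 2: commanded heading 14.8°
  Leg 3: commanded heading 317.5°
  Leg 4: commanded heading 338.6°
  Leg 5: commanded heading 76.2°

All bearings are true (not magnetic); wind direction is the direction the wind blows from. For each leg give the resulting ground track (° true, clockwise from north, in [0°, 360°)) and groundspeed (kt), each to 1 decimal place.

Leg 1: track=306.3°, groundspeed=220.1 kt
Leg 2: track=358.5°, groundspeed=180.6 kt
Leg 3: track=310.0°, groundspeed=218.4 kt
Leg 4: track=327.0°, groundspeed=207.7 kt
Leg 5: track=66.0°, groundspeed=131.4 kt

Leg 1: heading 312.8°; drift -6.5° → track 306.3°, groundspeed 220.1 kt
Leg 2: heading 14.8°; drift -16.3° → track 358.5°, groundspeed 180.6 kt
Leg 3: heading 317.5°; drift -7.5° → track 310.0°, groundspeed 218.4 kt
Leg 4: heading 338.6°; drift -11.6° → track 327.0°, groundspeed 207.7 kt
Leg 5: heading 76.2°; drift -10.2° → track 66.0°, groundspeed 131.4 kt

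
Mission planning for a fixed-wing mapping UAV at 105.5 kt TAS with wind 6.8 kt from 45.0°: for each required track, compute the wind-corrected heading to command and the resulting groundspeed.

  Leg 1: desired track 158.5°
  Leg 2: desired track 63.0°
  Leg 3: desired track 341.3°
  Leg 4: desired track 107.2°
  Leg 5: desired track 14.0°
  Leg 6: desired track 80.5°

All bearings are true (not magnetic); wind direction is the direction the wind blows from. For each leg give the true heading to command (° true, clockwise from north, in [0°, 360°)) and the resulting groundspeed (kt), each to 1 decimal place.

Leg 1: desired track 158.5°; wind correction -3.4° → command heading 155.1°, groundspeed 108.0 kt
Leg 2: desired track 63.0°; wind correction -1.1° → command heading 61.9°, groundspeed 99.0 kt
Leg 3: desired track 341.3°; wind correction +3.3° → command heading 344.6°, groundspeed 102.3 kt
Leg 4: desired track 107.2°; wind correction -3.3° → command heading 103.9°, groundspeed 102.2 kt
Leg 5: desired track 14.0°; wind correction +1.9° → command heading 15.9°, groundspeed 99.6 kt
Leg 6: desired track 80.5°; wind correction -2.1° → command heading 78.4°, groundspeed 99.9 kt

Leg 1: heading=155.1°, groundspeed=108.0 kt
Leg 2: heading=61.9°, groundspeed=99.0 kt
Leg 3: heading=344.6°, groundspeed=102.3 kt
Leg 4: heading=103.9°, groundspeed=102.2 kt
Leg 5: heading=15.9°, groundspeed=99.6 kt
Leg 6: heading=78.4°, groundspeed=99.9 kt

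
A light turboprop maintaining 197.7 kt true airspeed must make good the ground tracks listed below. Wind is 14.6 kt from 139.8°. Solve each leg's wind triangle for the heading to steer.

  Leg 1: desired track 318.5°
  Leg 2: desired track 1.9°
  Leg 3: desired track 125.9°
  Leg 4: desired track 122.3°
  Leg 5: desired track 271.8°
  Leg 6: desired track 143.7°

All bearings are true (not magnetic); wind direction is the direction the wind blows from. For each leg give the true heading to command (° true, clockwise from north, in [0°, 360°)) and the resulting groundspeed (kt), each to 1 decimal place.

Leg 1: heading=318.4°, groundspeed=212.3 kt
Leg 2: heading=4.7°, groundspeed=208.3 kt
Leg 3: heading=126.9°, groundspeed=183.5 kt
Leg 4: heading=123.6°, groundspeed=183.7 kt
Leg 5: heading=268.7°, groundspeed=207.2 kt
Leg 6: heading=143.4°, groundspeed=183.1 kt

Leg 1: desired track 318.5°; wind correction -0.1° → command heading 318.4°, groundspeed 212.3 kt
Leg 2: desired track 1.9°; wind correction +2.8° → command heading 4.7°, groundspeed 208.3 kt
Leg 3: desired track 125.9°; wind correction +1.0° → command heading 126.9°, groundspeed 183.5 kt
Leg 4: desired track 122.3°; wind correction +1.3° → command heading 123.6°, groundspeed 183.7 kt
Leg 5: desired track 271.8°; wind correction -3.1° → command heading 268.7°, groundspeed 207.2 kt
Leg 6: desired track 143.7°; wind correction -0.3° → command heading 143.4°, groundspeed 183.1 kt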